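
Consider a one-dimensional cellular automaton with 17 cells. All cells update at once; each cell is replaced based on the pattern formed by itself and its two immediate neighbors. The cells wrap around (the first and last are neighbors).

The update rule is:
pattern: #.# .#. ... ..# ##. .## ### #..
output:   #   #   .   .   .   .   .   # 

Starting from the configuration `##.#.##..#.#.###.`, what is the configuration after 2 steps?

#....#.##....#..#

..###..#.####...#
#....#.##....#..#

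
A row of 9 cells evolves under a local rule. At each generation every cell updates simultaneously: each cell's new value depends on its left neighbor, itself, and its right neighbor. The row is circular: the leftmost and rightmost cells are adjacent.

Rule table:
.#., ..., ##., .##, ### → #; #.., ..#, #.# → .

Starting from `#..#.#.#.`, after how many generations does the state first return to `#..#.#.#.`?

1

#..#.#.#.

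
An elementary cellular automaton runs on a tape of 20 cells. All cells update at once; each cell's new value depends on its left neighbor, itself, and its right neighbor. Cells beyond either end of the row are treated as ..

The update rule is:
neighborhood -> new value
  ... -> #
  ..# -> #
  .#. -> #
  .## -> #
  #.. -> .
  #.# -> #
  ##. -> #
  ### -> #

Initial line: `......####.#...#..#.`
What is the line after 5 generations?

############.###.##.
###################.
###################.  (fixed point — unchanged through generation 5)

###################.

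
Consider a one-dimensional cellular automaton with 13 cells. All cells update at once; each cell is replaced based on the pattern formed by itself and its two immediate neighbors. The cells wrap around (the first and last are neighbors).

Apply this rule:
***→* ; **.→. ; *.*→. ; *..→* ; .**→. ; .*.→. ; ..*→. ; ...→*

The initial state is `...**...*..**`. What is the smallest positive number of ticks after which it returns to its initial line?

**...**..*...
..**...*..**.
*...**..*...*
.**...*..**..
...**..*...**
**...*..**...
..**..*...**.
*...*..**...*
.**..*...**..
...*..**...**
**..*...**...
..*..**...**.
*..*...**...*
.*..**...**..
..*...**...**
*..**...**...
.*...**...**.
..**...**...*
*...**...**..
.**...**...*.
...**...**..*
**...**...*..
..**...**..*.
*...**...*..*
.**...**..*..
...**...*..**

26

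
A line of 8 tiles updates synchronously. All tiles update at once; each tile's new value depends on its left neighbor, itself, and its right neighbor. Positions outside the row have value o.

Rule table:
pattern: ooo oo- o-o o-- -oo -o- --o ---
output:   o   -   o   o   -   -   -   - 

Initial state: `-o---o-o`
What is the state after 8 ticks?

-o-o-o-o

o-o---o-
-o-o---o
o-o-o---
-o-o-o--
o-o-o-o-
-o-o-o-o
o-o-o-o-  (repeats tick 5; period 2)
tick 8: -o-o-o-o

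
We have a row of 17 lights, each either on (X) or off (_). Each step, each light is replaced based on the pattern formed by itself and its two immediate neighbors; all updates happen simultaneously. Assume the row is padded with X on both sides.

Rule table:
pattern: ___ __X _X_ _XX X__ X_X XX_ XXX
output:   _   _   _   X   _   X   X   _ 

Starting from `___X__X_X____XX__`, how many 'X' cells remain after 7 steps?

2

_______X_____XX__
_____________XX__
_____________XX__  (fixed point — unchanged through step 7)
count of X: 2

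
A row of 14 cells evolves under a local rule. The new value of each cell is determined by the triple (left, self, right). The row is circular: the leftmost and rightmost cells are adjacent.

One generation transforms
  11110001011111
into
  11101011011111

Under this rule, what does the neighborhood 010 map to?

1

At position 7 the neighborhood is 010; the next row has 1 there.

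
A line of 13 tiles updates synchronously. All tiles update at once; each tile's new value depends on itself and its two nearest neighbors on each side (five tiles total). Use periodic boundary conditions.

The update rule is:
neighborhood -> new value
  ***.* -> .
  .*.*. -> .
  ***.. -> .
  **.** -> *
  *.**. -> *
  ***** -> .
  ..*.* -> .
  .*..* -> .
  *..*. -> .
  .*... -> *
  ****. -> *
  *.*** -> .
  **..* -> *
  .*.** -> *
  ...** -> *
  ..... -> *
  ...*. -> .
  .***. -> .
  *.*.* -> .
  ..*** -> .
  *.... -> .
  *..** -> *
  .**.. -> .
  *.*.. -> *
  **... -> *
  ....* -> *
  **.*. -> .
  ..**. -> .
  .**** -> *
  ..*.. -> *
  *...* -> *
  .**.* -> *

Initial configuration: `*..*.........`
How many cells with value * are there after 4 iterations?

*..**.******.
*.*.**.*..*..
...***.*..*..
***....*..**.
count of *: 6

6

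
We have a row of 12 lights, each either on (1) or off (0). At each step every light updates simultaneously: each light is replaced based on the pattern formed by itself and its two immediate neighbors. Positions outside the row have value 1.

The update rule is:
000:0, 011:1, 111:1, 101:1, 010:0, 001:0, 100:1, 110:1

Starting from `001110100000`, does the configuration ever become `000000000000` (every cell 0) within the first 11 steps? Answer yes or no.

no

101111010000
111111101000
111111110100
111111111010
111111111101
111111111111
111111111111  (fixed point — unchanged through step 11)
step 11 is 111111111111, still not uniform 0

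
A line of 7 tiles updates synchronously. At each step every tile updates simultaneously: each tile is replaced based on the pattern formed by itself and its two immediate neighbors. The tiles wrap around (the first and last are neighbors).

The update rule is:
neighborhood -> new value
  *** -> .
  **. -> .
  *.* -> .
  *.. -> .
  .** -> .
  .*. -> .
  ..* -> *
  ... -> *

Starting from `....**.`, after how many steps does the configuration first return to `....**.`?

14

****...
.....**
.****..
*.....*
..****.
**.....
...****
.**....
*...***
..**...
**...**
...**..
***...*
....**.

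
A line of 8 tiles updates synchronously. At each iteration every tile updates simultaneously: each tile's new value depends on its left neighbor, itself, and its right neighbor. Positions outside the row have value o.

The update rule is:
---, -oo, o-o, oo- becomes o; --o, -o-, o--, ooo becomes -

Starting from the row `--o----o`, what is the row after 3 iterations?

ooooo---

iteration 1: ----oo-o
iteration 2: -oo-oooo
iteration 3: ooooo---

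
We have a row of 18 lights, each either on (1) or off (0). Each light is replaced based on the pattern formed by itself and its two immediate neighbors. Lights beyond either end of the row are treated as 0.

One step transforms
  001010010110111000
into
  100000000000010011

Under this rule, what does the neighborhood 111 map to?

1

At position 13 the neighborhood is 111; the next row has 1 there.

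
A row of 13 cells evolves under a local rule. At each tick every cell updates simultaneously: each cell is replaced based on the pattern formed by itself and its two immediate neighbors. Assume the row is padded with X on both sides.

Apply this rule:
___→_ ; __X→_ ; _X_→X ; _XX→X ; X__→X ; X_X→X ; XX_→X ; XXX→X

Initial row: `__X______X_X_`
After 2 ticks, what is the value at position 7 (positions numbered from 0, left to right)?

_

tick 1: X_XX_____XXXX
tick 2: XXXXX____XXXX
position 7 holds _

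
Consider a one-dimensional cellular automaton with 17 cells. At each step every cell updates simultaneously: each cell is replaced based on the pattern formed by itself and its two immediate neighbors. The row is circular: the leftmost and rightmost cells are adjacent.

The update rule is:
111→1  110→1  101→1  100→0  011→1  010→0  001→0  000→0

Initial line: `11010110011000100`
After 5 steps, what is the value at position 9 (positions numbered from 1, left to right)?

11101110011000000
11111110011000000
11111110011000000  (fixed point — unchanged through step 5)
position 9 holds 0

0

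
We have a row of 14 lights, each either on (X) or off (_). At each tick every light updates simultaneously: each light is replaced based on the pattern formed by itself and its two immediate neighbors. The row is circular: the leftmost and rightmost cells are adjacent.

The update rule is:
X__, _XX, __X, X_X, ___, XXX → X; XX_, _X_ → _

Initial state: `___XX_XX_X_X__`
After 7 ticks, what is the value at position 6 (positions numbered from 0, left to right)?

X

XXXX_XX_X_X_XX
XXX_XX_X_X_XXX
XX_XX_X_X_XXXX
X_XX_X_X_XXXXX
_XX_X_X_XXXXXX
XX_X_X_XXXXXX_
X_X_X_XXXXXX_X
position 6 holds X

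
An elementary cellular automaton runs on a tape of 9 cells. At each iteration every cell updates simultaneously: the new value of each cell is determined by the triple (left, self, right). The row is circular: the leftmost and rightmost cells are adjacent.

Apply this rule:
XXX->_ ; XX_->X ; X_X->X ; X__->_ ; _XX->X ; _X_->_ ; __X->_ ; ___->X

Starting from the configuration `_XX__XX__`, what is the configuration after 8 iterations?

X__XX__X_

_XX__XX_X
XXX__XXX_
X_X__X_XX
XX____XX_
XX_XX_XXX
_XXXXXX__
_X____X_X
X__XX__X_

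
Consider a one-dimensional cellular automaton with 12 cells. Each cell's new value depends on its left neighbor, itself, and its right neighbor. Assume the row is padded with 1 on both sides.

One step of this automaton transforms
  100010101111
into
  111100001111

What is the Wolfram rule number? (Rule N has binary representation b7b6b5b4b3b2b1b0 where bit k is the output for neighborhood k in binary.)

position 9: 111 → 1  (bit 7 = 1)
position 0: 110 → 1  (bit 6 = 1)
position 5: 101 → 0  (bit 5 = 0)
position 1: 100 → 1  (bit 4 = 1)
position 8: 011 → 1  (bit 3 = 1)
position 4: 010 → 0  (bit 2 = 0)
position 3: 001 → 1  (bit 1 = 1)
position 2: 000 → 1  (bit 0 = 1)
bits b7..b0 = 11011011 = 219

219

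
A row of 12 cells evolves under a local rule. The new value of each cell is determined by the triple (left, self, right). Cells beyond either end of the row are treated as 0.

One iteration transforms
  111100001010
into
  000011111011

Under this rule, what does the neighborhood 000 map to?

1

At position 5 the neighborhood is 000; the next row has 1 there.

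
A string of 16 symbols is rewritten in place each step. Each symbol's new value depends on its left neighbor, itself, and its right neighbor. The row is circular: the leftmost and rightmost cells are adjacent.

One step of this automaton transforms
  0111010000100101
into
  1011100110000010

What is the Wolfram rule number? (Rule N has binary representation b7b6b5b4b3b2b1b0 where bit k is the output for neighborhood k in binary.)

225

position 2: 111 → 1  (bit 7 = 1)
position 3: 110 → 1  (bit 6 = 1)
position 0: 101 → 1  (bit 5 = 1)
position 6: 100 → 0  (bit 4 = 0)
position 1: 011 → 0  (bit 3 = 0)
position 5: 010 → 0  (bit 2 = 0)
position 9: 001 → 0  (bit 1 = 0)
position 7: 000 → 1  (bit 0 = 1)
bits b7..b0 = 11100001 = 225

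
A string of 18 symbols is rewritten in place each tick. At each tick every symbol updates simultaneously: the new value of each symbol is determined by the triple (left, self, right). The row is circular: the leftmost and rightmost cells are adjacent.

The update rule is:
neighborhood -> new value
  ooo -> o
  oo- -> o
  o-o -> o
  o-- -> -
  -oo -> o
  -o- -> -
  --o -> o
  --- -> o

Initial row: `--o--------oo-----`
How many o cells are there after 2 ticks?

oo--ooooooooo-oooo
oo-ooooooooooooooo
count of o: 17

17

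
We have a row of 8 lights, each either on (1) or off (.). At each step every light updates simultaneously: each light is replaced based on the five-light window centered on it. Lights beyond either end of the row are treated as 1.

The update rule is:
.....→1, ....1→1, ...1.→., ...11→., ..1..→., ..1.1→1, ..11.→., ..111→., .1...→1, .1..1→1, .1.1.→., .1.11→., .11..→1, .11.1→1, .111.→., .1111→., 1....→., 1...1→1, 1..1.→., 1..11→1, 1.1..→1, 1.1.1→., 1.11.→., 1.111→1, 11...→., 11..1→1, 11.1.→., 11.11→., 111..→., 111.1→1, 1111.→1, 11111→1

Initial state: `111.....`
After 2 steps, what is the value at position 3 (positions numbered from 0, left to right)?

1

step 1: 11...11.
step 2: 1..1..1.
position 3 holds 1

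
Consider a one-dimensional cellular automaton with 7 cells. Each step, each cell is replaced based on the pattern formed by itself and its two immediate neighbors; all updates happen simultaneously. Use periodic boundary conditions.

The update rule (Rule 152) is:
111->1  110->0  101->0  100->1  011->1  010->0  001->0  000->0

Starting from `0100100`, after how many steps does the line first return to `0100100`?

7

0010010
0001001
1000100
0100010
0010001
1001000
0100100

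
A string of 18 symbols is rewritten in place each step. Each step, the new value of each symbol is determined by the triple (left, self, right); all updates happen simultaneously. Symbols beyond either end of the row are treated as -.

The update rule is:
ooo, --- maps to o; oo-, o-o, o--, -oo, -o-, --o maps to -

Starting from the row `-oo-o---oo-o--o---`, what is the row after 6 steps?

--o--ooo-------oo-

------o---------oo
ooooo---ooooooo---
-ooo--o--ooooo--oo
--o-------ooo-----
o---ooooo--o--oooo
--o--ooo-------oo-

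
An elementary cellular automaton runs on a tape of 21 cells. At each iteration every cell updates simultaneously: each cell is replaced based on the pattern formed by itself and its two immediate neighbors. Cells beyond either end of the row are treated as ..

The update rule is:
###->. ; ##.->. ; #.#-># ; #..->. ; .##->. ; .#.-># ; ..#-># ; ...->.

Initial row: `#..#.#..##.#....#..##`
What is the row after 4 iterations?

#.####.#..##...##.#..
##....##.#....#..##..
.....#..##...##.#....
....##.#....#..##....

....##.#....#..##....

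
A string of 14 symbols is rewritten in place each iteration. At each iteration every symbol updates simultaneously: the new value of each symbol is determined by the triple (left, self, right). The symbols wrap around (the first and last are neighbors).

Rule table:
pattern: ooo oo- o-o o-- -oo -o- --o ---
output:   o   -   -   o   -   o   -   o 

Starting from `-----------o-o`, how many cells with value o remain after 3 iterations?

10

oooooooooo-o-o
ooooooooo--o--
-ooooooo-o-oo-
count of o: 10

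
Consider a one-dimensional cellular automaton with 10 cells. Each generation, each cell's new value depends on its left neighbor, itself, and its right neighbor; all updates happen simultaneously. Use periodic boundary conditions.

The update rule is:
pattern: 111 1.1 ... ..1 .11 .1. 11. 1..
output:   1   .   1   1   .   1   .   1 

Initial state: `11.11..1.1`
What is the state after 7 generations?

1111..1..1

1....111..
11111.1.11
1111..1..1
111.11111.
.1...111..
11111.1.11  (repeats generation 2; period 4)
generation 7: 1111..1..1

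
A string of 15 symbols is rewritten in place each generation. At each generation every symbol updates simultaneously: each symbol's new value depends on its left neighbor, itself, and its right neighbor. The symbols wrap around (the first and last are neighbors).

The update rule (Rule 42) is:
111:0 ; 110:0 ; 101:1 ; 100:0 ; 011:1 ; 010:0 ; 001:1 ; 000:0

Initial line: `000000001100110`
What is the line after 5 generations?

generation 1: 000000011001100
generation 2: 000000110011000
generation 3: 000001100110000
generation 4: 000011001100000
generation 5: 000110011000000

000110011000000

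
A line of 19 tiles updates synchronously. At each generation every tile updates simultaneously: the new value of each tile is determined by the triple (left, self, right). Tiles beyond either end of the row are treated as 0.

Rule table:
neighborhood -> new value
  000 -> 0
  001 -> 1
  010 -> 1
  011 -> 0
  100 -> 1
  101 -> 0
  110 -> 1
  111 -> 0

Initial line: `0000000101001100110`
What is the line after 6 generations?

0101000001000110101

generation 1: 0000001101110111011
generation 2: 0000010100010001001
generation 3: 0000110110111011111
generation 4: 0001010010001000001
generation 5: 0011011111011100011
generation 6: 0101000001000110101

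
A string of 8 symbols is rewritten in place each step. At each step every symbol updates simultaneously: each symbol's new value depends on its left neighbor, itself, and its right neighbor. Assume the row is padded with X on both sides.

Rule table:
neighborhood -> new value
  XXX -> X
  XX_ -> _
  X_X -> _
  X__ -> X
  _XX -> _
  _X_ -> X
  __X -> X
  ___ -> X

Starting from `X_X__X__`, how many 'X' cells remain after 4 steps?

__XXXXXX
XX_XXXXX
X___XXXX
_XXX_XXX
count of X: 6

6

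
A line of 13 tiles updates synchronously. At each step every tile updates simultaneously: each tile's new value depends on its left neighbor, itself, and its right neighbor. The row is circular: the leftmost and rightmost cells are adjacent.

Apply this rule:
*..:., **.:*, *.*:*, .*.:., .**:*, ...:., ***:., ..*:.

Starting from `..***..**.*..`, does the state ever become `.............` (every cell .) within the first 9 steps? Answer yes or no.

yes

step 1: ..*.*..***...
step 2: ...*...*.*...
step 3: ........*....
step 4: .............
all cells are . at step 4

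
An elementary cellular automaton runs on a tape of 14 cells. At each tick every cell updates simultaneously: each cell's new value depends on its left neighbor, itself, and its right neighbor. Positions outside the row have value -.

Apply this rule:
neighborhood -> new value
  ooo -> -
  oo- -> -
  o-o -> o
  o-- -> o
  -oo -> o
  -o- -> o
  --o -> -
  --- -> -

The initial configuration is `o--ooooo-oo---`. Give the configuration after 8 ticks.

oo-o----oo-o--
o-ooo---o-ooo-
ooo--o--ooo--o
o--o-oo-o--o-o
oo-ooo-ooo-ooo
o-oo--oo--oo--
ooo-o-o-o-o-o-
o--ooooooooooo

o--ooooooooooo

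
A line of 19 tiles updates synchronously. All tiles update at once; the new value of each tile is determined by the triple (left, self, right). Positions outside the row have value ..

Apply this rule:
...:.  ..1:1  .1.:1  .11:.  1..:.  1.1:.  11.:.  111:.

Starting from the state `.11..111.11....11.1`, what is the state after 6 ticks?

1.1......11..11....

1...1.........1...1
1..11........11..11
1.1.........1...1..
1.1........11..11..
1.1.......1...1....
1.1......11..11....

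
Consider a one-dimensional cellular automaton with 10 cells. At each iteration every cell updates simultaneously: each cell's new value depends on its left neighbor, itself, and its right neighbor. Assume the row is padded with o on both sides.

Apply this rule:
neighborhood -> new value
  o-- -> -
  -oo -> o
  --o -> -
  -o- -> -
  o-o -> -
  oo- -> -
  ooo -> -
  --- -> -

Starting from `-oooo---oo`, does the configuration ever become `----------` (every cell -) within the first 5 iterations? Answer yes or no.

yes

iteration 1: -o------o-
iteration 2: ----------
all cells are - at iteration 2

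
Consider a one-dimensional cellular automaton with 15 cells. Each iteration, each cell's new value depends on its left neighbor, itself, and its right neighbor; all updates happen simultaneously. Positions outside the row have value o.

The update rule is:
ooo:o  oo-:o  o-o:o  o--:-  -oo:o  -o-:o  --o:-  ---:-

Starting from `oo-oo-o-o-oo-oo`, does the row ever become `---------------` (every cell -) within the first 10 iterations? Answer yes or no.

no

iteration 1: ooooooooooooooo
iteration 2: ooooooooooooooo  (fixed point — unchanged through iteration 10)
iteration 10 is ooooooooooooooo, still not uniform -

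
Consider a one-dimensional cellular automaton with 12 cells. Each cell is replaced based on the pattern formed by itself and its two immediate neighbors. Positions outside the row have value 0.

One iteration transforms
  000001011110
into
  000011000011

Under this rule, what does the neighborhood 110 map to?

1

At position 10 the neighborhood is 110; the next row has 1 there.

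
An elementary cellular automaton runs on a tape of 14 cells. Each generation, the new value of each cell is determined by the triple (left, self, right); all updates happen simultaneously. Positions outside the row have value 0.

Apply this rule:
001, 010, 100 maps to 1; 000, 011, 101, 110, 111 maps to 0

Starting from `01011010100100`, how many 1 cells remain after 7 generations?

7

generation 1: 11000010111110
generation 2: 00100110000001
generation 3: 01111001000011
generation 4: 10000111100100
generation 5: 11001000011110
generation 6: 00111100100001
generation 7: 01000011110011
count of 1: 7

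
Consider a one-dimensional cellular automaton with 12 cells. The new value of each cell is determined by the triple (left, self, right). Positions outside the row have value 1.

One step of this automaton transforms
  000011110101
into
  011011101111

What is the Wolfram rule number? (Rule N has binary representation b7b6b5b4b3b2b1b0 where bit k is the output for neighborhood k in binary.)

173

position 5: 111 → 1  (bit 7 = 1)
position 7: 110 → 0  (bit 6 = 0)
position 8: 101 → 1  (bit 5 = 1)
position 0: 100 → 0  (bit 4 = 0)
position 4: 011 → 1  (bit 3 = 1)
position 9: 010 → 1  (bit 2 = 1)
position 3: 001 → 0  (bit 1 = 0)
position 1: 000 → 1  (bit 0 = 1)
bits b7..b0 = 10101101 = 173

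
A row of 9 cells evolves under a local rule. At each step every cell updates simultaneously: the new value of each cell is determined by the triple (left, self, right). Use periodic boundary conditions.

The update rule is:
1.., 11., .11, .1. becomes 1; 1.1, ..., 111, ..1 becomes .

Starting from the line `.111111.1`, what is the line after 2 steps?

.1....1.1
.11...1.1

.11...1.1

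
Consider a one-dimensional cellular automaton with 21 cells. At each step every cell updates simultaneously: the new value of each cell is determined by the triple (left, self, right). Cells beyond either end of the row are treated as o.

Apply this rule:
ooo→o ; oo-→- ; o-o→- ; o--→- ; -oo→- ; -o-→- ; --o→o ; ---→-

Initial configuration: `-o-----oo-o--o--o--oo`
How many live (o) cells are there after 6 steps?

------o-----o--o--o-o
-----o-----o--o--o---
----o-----o--o--o---o
---o-----o--o--o---o-
--o-----o--o--o---o--
-o-----o--o--o---o--o
count of o: 6

6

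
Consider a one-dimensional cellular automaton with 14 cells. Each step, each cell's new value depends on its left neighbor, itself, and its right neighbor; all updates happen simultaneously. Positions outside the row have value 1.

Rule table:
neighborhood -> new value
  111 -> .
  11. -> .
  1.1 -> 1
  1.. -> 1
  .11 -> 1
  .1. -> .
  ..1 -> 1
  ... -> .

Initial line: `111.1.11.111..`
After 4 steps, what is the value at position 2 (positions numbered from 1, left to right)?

.

...1.11.11..11
1.1.11.11.111.
.1.11.11.11..1
1.11.11.11.111
position 2 holds .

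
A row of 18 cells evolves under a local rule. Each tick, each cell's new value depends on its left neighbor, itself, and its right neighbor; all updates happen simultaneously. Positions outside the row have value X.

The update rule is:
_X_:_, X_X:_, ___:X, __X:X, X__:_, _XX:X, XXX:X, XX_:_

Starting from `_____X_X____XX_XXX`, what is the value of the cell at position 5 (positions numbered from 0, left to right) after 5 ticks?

_XXXX____XXXX__XXX
_XXX__XXXXXX__XXXX
_XX__XXXXXX__XXXXX
_X__XXXXXX__XXXXXX
___XXXXXX__XXXXXXX
position 5 holds X

X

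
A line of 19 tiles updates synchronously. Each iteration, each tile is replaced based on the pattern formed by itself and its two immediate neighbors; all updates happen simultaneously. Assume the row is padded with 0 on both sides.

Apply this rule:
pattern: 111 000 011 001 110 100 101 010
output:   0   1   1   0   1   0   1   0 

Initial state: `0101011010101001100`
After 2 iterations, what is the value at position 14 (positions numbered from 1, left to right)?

0010111101010001101
1001100110100101110
position 14 holds 1

1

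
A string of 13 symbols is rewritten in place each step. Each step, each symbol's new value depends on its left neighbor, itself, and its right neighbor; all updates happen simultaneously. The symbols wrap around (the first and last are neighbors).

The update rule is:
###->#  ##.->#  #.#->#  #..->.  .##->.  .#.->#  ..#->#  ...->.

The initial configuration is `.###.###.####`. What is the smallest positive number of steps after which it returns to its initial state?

13

#.###.###.###
##.###.###.##
###.###.###.#
####.###.###.
.####.###.###
#.####.###.##
##.####.###.#
###.####.###.
.###.####.###
#.###.####.##
##.###.####.#
###.###.####.
.###.###.####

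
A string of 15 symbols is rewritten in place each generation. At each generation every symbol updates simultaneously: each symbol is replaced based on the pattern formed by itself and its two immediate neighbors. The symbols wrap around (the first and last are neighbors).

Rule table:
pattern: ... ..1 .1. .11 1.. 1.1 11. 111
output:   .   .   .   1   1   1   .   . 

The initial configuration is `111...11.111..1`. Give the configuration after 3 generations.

...1..1.11..1.1
1...1..11.1..1.
.1...1.1.1.1..1

.1...1.1.1.1..1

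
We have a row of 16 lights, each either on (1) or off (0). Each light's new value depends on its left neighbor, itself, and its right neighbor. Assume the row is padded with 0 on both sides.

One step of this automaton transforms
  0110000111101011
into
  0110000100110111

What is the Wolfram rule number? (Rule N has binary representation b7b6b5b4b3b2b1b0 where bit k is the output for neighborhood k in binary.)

104

position 8: 111 → 0  (bit 7 = 0)
position 2: 110 → 1  (bit 6 = 1)
position 11: 101 → 1  (bit 5 = 1)
position 3: 100 → 0  (bit 4 = 0)
position 1: 011 → 1  (bit 3 = 1)
position 12: 010 → 0  (bit 2 = 0)
position 0: 001 → 0  (bit 1 = 0)
position 4: 000 → 0  (bit 0 = 0)
bits b7..b0 = 01101000 = 104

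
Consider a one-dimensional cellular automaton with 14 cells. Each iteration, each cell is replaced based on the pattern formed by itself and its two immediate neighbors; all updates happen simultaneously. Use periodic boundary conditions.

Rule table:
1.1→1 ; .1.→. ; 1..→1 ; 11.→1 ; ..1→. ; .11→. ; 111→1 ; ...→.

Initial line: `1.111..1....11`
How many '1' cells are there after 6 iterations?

7

iteration 1: 11.111..1....1
iteration 2: 111.111..1....
iteration 3: .111.111..1...
iteration 4: ..111.111..1..
iteration 5: ...111.111..1.
iteration 6: ....111.111..1
count of 1: 7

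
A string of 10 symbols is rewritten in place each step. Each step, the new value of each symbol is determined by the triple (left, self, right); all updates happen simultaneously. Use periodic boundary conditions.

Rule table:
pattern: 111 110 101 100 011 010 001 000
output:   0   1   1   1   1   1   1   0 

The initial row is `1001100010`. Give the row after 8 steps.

1111110111
0000011100
0000110110
0001111111
1011000001
1111100011
0000110110  (repeats step 3; period 4)
step 8: 0001111111

0001111111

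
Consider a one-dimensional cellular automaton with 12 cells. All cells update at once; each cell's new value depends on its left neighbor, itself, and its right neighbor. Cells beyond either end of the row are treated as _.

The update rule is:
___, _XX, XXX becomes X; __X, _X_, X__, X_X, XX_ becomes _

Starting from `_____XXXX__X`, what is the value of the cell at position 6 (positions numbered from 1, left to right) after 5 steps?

X

step 1: XXXX_XXX____
step 2: XXX__XX__XXX
step 3: XX___X___XX_
step 4: X__X___X_X__
step 5: _____X_____X
position 6 holds X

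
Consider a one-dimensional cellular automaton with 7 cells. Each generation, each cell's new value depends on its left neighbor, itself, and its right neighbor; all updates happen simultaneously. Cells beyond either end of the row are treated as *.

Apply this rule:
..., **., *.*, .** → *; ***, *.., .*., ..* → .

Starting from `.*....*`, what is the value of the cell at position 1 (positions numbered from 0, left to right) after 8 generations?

*..**.*
*..****
*..*...
*....*.
*.**..*
****..*
...*..*
.*....*
position 1 holds *

*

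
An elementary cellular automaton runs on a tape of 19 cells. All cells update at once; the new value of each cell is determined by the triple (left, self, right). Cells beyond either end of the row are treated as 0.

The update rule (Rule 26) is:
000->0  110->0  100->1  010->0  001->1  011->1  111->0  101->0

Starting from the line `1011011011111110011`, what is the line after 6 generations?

1011010000101110100

generation 1: 0010010010000001110
generation 2: 0101101101000011001
generation 3: 1001001000100110110
generation 4: 0110110101011100101
generation 5: 1100100000010011000
generation 6: 1011010000101110100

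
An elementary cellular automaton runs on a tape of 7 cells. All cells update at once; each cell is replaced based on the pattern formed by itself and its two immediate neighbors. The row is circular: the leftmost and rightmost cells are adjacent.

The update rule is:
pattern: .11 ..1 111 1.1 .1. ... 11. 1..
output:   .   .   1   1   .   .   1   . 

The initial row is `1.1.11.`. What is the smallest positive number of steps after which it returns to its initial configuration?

7

.1.1.11
1.1.1.1
11.1.1.
.11.1.1
1.11.1.
.1.11.1
1.1.11.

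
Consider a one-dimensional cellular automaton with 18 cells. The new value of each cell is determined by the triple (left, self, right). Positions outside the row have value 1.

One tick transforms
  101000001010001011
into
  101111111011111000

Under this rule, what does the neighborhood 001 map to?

1

At position 7 the neighborhood is 001; the next row has 1 there.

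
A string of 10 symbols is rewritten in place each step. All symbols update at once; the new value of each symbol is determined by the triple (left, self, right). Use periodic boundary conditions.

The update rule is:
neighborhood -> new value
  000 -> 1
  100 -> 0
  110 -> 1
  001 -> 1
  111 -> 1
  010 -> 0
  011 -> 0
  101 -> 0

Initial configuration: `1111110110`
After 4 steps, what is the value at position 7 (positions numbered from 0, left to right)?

1

0111110010
1011110100
0001110001
0110110110
position 7 holds 1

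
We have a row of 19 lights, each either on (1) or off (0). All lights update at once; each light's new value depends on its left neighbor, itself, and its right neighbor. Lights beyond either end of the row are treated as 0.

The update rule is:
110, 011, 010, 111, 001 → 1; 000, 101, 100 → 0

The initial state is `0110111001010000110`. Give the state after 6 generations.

1110111011010111110

1110111011010001110
1110111011010011110
1110111011010111110
1110111011010111110  (fixed point — unchanged through generation 6)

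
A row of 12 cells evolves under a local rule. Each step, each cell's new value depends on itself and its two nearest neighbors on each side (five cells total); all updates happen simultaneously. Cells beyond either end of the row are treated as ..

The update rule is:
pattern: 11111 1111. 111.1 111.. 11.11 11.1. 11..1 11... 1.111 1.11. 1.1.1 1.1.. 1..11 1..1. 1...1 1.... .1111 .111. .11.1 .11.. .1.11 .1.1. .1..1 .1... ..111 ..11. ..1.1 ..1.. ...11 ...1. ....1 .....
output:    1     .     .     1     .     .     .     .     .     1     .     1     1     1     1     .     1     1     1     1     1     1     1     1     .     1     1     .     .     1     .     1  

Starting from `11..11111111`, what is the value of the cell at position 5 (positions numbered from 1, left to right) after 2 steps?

1

step 1: 11.1.11111.1
step 2: 11..1.11...1
position 5 holds 1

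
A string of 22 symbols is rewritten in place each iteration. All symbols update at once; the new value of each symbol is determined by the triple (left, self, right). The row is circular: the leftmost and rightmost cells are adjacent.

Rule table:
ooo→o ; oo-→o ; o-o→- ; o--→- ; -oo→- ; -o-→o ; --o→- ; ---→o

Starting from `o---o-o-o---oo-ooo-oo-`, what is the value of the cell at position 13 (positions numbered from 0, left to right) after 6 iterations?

o

iteration 1: o-o-o-o-o-o--o--oo--o-
iteration 2: o-o-o-o-o-o--o---o--o-
iteration 3: o-o-o-o-o-o--o-o-o--o-
iteration 4: o-o-o-o-o-o--o-o-o--o-  (fixed point — unchanged through iteration 6)
position 13 holds o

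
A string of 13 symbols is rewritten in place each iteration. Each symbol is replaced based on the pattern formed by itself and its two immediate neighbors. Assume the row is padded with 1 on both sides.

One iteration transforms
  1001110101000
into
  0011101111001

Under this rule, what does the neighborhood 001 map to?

At position 2 the neighborhood is 001; the next row has 1 there.

1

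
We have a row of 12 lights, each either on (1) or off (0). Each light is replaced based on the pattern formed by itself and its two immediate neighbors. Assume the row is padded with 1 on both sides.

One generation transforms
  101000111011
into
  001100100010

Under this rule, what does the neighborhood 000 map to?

At position 4 the neighborhood is 000; the next row has 0 there.

0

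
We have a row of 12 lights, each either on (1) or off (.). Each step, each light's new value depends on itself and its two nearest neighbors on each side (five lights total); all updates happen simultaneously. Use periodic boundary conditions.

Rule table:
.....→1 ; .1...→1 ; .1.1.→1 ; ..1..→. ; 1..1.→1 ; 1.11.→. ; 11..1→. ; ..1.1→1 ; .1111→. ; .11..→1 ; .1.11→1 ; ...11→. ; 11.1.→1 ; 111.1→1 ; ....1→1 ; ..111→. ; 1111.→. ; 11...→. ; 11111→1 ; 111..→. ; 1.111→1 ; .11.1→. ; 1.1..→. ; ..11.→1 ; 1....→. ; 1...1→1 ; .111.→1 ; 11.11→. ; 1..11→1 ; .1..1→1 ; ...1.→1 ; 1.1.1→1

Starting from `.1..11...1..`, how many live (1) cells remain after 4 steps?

7

1.1111.11.11
1.1..1....11
11.11.1.1..1
11...111.11.
count of 1: 7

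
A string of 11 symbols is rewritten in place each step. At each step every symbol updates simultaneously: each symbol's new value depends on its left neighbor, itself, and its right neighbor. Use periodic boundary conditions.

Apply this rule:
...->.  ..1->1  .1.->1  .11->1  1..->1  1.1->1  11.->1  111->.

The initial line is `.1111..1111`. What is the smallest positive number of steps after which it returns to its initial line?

2

step 1: 11..1111..1
step 2: .1111..1111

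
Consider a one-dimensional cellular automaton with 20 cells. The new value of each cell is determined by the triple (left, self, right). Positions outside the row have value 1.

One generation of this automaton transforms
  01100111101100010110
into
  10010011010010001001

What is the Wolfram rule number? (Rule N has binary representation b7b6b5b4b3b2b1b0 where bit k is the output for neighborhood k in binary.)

176

position 6: 111 → 1  (bit 7 = 1)
position 2: 110 → 0  (bit 6 = 0)
position 0: 101 → 1  (bit 5 = 1)
position 3: 100 → 1  (bit 4 = 1)
position 1: 011 → 0  (bit 3 = 0)
position 15: 010 → 0  (bit 2 = 0)
position 4: 001 → 0  (bit 1 = 0)
position 13: 000 → 0  (bit 0 = 0)
bits b7..b0 = 10110000 = 176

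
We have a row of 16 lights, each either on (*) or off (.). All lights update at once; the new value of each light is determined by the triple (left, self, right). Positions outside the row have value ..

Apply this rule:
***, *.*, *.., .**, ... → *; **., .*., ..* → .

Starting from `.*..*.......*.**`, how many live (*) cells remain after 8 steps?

step 1: ..*..******..**.
step 2: *..*.*****.*.*.*
step 3: .*..*****.*.*.*.
step 4: ..*.****.*.*.*.*
step 5: *..****.*.*.*.*.
step 6: .*.***.*.*.*.*.*
step 7: ..***.*.*.*.*.*.
step 8: *.**.*.*.*.*.*.*
count of *: 9

9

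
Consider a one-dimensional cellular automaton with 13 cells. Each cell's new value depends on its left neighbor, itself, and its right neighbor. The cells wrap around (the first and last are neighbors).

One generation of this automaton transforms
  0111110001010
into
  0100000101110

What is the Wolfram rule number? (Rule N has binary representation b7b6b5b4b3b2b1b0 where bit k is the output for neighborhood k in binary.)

position 2: 111 → 0  (bit 7 = 0)
position 5: 110 → 0  (bit 6 = 0)
position 10: 101 → 1  (bit 5 = 1)
position 6: 100 → 0  (bit 4 = 0)
position 1: 011 → 1  (bit 3 = 1)
position 9: 010 → 1  (bit 2 = 1)
position 0: 001 → 0  (bit 1 = 0)
position 7: 000 → 1  (bit 0 = 1)
bits b7..b0 = 00101101 = 45

45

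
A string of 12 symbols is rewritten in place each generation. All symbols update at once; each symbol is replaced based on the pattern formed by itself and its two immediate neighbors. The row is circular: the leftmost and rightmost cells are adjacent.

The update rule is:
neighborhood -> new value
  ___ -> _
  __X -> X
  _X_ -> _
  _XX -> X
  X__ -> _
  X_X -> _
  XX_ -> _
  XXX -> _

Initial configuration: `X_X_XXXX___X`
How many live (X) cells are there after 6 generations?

generation 1: ____X_____XX
generation 2: ___X_____XX_
generation 3: __X_____XX__
generation 4: _X_____XX___
generation 5: X_____XX____
generation 6: _____XX____X
count of X: 3

3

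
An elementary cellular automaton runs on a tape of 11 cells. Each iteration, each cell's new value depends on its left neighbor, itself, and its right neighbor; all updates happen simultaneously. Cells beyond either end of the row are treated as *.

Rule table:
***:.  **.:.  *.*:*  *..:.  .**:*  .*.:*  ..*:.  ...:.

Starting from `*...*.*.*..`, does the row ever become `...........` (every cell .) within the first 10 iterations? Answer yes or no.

....*****..
....*......
....*......  (fixed point — unchanged through iteration 10)
iteration 10 is ....*......, still not uniform .

no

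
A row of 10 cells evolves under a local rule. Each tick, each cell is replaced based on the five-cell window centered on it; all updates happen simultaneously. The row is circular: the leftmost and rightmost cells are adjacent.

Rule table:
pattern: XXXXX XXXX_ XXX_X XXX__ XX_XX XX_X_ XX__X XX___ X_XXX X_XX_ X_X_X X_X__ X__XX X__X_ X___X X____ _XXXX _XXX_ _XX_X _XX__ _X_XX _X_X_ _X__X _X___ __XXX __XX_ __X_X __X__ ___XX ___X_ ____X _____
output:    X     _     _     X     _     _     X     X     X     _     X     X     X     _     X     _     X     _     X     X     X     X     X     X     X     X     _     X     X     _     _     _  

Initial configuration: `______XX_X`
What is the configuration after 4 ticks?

tick 1: X____XXX_X
tick 2: XX__XX____
tick 3: XXXXXXX__X
tick 4: XXXXX_XXXX

XXXXX_XXXX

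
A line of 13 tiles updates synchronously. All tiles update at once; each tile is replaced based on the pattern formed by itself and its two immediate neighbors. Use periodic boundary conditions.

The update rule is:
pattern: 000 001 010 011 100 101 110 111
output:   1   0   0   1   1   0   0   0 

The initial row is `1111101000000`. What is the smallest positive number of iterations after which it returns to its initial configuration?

1000000111110
0111110100000
0100000011111
0011111010000
1010000001111
0001111101000
1101000000111
0000111110100
1110100000011
0000011111010
1111010000001
0000001111101
1111101000000

13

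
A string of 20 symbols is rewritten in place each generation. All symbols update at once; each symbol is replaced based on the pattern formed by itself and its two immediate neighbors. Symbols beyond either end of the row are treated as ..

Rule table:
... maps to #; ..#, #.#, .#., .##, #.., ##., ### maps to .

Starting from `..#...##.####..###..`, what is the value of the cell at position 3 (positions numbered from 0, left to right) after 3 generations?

.

#...#..............#
..#...############..
#...#..............#
position 3 holds .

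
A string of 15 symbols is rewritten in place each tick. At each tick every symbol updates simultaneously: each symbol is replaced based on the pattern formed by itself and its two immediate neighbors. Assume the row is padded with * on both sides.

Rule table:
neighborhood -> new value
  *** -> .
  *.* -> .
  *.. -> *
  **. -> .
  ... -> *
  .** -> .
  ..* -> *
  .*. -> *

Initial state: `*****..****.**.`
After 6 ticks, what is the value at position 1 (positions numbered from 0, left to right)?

.....**........
*****..********
.....**........  (repeats tick 1; period 2)
tick 6: *****..********
position 1 holds *

*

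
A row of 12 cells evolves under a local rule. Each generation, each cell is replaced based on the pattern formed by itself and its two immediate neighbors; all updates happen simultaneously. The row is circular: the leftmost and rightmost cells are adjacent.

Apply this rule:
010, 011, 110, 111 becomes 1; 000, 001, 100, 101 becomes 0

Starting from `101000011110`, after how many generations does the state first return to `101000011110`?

1

101000011110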